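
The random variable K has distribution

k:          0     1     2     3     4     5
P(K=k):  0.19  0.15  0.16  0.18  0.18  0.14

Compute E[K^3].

E[K^3] = Σ k^3·P(K=k)
 = 0·0.19 + 1·0.15 + 8·0.16 + 27·0.18 + 64·0.18 + 125·0.14
 = 0 + 0.15 + 1.28 + 4.86 + 11.52 + 17.5
 = 35.31

35.31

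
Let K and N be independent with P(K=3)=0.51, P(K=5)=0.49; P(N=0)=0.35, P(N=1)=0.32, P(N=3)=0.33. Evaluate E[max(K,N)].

E[max(K,N)] = Σ_k Σ_n max(k,n) · P(K=k)P(N=n)
 = 3·0.1785 + 3·0.1632 + 3·0.1683 + 5·0.1715 + 5·0.1568 + 5·0.1617
 = 0.5355 + 0.4896 + 0.5049 + 0.8575 + 0.784 + 0.8085
 = 3.98

3.98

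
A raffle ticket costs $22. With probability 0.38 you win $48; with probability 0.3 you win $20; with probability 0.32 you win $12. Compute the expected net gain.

E[payout] = 48·0.38 + 20·0.3 + 12·0.32
 = 18.24 + 6 + 3.84
 = 28.08
Net = 28.08 - 22 = 6.08

6.08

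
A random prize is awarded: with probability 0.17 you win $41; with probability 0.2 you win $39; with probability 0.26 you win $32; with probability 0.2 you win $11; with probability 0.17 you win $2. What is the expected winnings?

E[payout] = 41·0.17 + 39·0.2 + 32·0.26 + 11·0.2 + 2·0.17
 = 6.97 + 7.8 + 8.32 + 2.2 + 0.34
 = 25.63

25.63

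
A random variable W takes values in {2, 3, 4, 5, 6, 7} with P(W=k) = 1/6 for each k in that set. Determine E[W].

4.5

E[W] = Σ w·P(W=w)
 = 2·1/6 + 3·1/6 + 4·1/6 + 5·1/6 + 6·1/6 + 7·1/6
 = 1/3 + 1/2 + 2/3 + 5/6 + 1 + 7/6
 = 9/2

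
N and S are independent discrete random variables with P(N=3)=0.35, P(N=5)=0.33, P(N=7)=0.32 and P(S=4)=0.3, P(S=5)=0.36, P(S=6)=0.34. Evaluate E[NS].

24.8976

E[NS] = Σ_n Σ_s ns · P(N=n)P(S=s)
 = 12·0.105 + 15·0.126 + 18·0.119 + 20·0.099 + 25·0.1188 + 30·0.1122 + 28·0.096 + 35·0.1152 + 42·0.1088
 = 1.26 + 1.89 + 2.142 + 1.98 + 2.97 + 3.366 + 2.688 + 4.032 + 4.5696
 = 24.8976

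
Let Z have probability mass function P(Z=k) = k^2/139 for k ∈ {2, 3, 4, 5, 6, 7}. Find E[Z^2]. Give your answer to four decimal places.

E[Z^2] = Σ z^2·P(Z=z)
 = 4·4/139 + 9·9/139 + 16·16/139 + 25·25/139 + 36·36/139 + 49·49/139
 = 16/139 + 81/139 + 256/139 + 625/139 + 1296/139 + 2401/139
 = 4675/139

33.6331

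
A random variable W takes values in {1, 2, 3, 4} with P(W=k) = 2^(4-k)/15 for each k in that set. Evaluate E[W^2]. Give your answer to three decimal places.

3.867

E[W^2] = Σ w^2·P(W=w)
 = 1·8/15 + 4·4/15 + 9·2/15 + 16·1/15
 = 8/15 + 16/15 + 6/5 + 16/15
 = 58/15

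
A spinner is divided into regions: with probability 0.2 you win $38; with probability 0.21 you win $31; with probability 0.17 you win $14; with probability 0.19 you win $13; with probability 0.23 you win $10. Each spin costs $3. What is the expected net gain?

18.26

E[payout] = 38·0.2 + 31·0.21 + 14·0.17 + 13·0.19 + 10·0.23
 = 7.6 + 6.51 + 2.38 + 2.47 + 2.3
 = 21.26
Net = 21.26 - 3 = 18.26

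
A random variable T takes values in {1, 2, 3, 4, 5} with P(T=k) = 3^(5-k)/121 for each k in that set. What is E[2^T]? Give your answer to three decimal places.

3.488

E[2^T] = Σ 2^t·P(T=t)
 = 2·81/121 + 4·27/121 + 8·9/121 + 16·3/121 + 32·1/121
 = 162/121 + 108/121 + 72/121 + 48/121 + 32/121
 = 422/121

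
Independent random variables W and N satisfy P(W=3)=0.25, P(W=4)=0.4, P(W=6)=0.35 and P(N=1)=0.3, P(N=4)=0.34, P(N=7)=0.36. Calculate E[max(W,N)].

E[max(W,N)] = Σ_w Σ_n max(w,n) · P(W=w)P(N=n)
 = 3·0.075 + 4·0.085 + 7·0.09 + 4·0.12 + 4·0.136 + 7·0.144 + 6·0.105 + 6·0.119 + 7·0.126
 = 0.225 + 0.34 + 0.63 + 0.48 + 0.544 + 1.008 + 0.63 + 0.714 + 0.882
 = 5.453

5.453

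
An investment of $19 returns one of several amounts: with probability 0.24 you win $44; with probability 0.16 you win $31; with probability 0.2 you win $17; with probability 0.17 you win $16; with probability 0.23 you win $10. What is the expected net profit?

4.94

E[payout] = 44·0.24 + 31·0.16 + 17·0.2 + 16·0.17 + 10·0.23
 = 10.56 + 4.96 + 3.4 + 2.72 + 2.3
 = 23.94
Net = 23.94 - 19 = 4.94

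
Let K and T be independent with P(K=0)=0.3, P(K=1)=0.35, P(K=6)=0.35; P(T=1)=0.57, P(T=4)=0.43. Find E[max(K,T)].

E[max(K,T)] = Σ_k Σ_t max(k,t) · P(K=k)P(T=t)
 = 1·0.171 + 4·0.129 + 1·0.1995 + 4·0.1505 + 6·0.1995 + 6·0.1505
 = 0.171 + 0.516 + 0.1995 + 0.602 + 1.197 + 0.903
 = 3.5885

3.5885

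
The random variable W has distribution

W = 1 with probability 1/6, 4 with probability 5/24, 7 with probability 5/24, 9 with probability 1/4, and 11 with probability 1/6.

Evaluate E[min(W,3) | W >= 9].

P(W >= 9) = 1/4 + 1/6 = 5/12.
E[min(W,3) | W >= 9] = [3·1/4 + 3·1/6] / (5/12)
 = 5/4 / (5/12)
 = 3

3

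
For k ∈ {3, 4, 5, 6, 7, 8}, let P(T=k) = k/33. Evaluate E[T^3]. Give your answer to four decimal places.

265.3030

E[T^3] = Σ t^3·P(T=t)
 = 27·1/11 + 64·4/33 + 125·5/33 + 216·2/11 + 343·7/33 + 512·8/33
 = 27/11 + 256/33 + 625/33 + 432/11 + 2401/33 + 4096/33
 = 8755/33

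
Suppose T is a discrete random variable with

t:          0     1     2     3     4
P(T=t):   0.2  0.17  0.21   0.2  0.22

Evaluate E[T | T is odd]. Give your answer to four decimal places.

P(T is odd) = 0.17 + 0.2 = 0.37.
E[T | T is odd] = [1·0.17 + 3·0.2] / 0.37
 = 0.77 / 0.37
 = 77/37

2.0811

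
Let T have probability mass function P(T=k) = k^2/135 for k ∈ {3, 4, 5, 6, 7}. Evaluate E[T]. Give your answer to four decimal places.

5.7407

E[T] = Σ t·P(T=t)
 = 3·1/15 + 4·16/135 + 5·5/27 + 6·4/15 + 7·49/135
 = 1/5 + 64/135 + 25/27 + 8/5 + 343/135
 = 155/27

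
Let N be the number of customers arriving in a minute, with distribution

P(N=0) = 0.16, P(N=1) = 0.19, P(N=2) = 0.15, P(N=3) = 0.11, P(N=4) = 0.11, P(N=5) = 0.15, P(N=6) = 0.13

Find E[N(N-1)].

E[N(N-1)] = Σ n(n-1)·P(N=n)
 = 0·0.16 + 0·0.19 + 2·0.15 + 6·0.11 + 12·0.11 + 20·0.15 + 30·0.13
 = 0 + 0 + 0.3 + 0.66 + 1.32 + 3 + 3.9
 = 9.18

9.18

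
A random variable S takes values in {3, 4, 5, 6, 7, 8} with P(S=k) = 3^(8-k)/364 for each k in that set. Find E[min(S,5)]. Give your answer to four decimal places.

3.4423

E[min(S,5)] = Σ min(s,5)·P(S=s)
 = 3·243/364 + 4·81/364 + 5·27/364 + 5·9/364 + 5·3/364 + 5·1/364
 = 729/364 + 81/91 + 135/364 + 45/364 + 15/364 + 5/364
 = 179/52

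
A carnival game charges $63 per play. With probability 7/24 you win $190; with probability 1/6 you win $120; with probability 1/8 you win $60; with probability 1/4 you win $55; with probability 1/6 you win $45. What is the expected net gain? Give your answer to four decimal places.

E[payout] = 190·7/24 + 120·1/6 + 60·1/8 + 55·1/4 + 45·1/6
 = 665/12 + 20 + 15/2 + 55/4 + 15/2
 = 625/6
Net = 625/6 - 63 = 247/6

41.1667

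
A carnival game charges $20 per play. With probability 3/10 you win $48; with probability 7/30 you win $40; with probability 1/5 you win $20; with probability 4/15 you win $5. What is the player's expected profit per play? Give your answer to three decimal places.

E[payout] = 48·3/10 + 40·7/30 + 20·1/5 + 5·4/15
 = 72/5 + 28/3 + 4 + 4/3
 = 436/15
Net = 436/15 - 20 = 136/15

9.067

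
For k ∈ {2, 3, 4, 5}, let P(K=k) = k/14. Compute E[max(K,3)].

E[max(K,3)] = Σ max(k,3)·P(K=k)
 = 3·1/7 + 3·3/14 + 4·2/7 + 5·5/14
 = 3/7 + 9/14 + 8/7 + 25/14
 = 4

4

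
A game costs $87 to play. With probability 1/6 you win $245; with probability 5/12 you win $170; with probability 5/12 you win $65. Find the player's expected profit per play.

51.75

E[payout] = 245·1/6 + 170·5/12 + 65·5/12
 = 245/6 + 425/6 + 325/12
 = 555/4
Net = 555/4 - 87 = 207/4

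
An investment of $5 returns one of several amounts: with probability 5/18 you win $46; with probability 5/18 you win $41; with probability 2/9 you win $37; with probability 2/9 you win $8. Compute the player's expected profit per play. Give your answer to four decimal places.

29.1667

E[payout] = 46·5/18 + 41·5/18 + 37·2/9 + 8·2/9
 = 115/9 + 205/18 + 74/9 + 16/9
 = 205/6
Net = 205/6 - 5 = 175/6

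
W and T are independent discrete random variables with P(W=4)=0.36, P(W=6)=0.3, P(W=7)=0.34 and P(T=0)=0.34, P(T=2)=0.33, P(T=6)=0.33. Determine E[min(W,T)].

2.4024

E[min(W,T)] = Σ_w Σ_t min(w,t) · P(W=w)P(T=t)
 = 0·0.1224 + 2·0.1188 + 4·0.1188 + 0·0.102 + 2·0.099 + 6·0.099 + 0·0.1156 + 2·0.1122 + 6·0.1122
 = 0 + 0.2376 + 0.4752 + 0 + 0.198 + 0.594 + 0 + 0.2244 + 0.6732
 = 2.4024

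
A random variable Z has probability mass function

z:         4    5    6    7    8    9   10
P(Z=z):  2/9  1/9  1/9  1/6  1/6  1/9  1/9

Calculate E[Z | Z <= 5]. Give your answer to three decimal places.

4.333

P(Z <= 5) = 2/9 + 1/9 = 1/3.
E[Z | Z <= 5] = [4·2/9 + 5·1/9] / (1/3)
 = 13/9 / (1/3)
 = 13/3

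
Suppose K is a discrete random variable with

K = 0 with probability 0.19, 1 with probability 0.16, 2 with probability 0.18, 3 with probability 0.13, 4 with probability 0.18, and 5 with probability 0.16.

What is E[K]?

E[K] = Σ k·P(K=k)
 = 0·0.19 + 1·0.16 + 2·0.18 + 3·0.13 + 4·0.18 + 5·0.16
 = 0 + 0.16 + 0.36 + 0.39 + 0.72 + 0.8
 = 2.43

2.43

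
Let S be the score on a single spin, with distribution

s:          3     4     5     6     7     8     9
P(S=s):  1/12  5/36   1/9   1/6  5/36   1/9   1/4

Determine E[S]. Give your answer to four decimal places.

6.4722

E[S] = Σ s·P(S=s)
 = 3·1/12 + 4·5/36 + 5·1/9 + 6·1/6 + 7·5/36 + 8·1/9 + 9·1/4
 = 1/4 + 5/9 + 5/9 + 1 + 35/36 + 8/9 + 9/4
 = 233/36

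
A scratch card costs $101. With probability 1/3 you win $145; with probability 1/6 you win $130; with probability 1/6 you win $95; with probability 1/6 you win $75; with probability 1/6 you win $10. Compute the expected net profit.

E[payout] = 145·1/3 + 130·1/6 + 95·1/6 + 75·1/6 + 10·1/6
 = 145/3 + 65/3 + 95/6 + 25/2 + 5/3
 = 100
Net = 100 - 101 = -1

-1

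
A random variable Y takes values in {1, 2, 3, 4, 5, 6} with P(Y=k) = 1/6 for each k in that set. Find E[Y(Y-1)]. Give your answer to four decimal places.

E[Y(Y-1)] = Σ y(y-1)·P(Y=y)
 = 0·1/6 + 2·1/6 + 6·1/6 + 12·1/6 + 20·1/6 + 30·1/6
 = 0 + 1/3 + 1 + 2 + 10/3 + 5
 = 35/3

11.6667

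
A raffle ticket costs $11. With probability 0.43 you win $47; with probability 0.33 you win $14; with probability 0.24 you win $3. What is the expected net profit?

E[payout] = 47·0.43 + 14·0.33 + 3·0.24
 = 20.21 + 4.62 + 0.72
 = 25.55
Net = 25.55 - 11 = 14.55

14.55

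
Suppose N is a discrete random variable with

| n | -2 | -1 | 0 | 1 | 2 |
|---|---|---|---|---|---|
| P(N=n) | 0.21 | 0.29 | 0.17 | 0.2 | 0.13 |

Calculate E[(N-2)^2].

6.85

E[(N-2)^2] = Σ (n-2)^2·P(N=n)
 = 16·0.21 + 9·0.29 + 4·0.17 + 1·0.2 + 0·0.13
 = 3.36 + 2.61 + 0.68 + 0.2 + 0
 = 6.85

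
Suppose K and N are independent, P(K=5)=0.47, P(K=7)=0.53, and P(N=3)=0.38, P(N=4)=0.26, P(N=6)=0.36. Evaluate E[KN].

E[KN] = Σ_k Σ_n kn · P(K=k)P(N=n)
 = 15·0.1786 + 20·0.1222 + 30·0.1692 + 21·0.2014 + 28·0.1378 + 42·0.1908
 = 2.679 + 2.444 + 5.076 + 4.2294 + 3.8584 + 8.0136
 = 26.3004

26.3004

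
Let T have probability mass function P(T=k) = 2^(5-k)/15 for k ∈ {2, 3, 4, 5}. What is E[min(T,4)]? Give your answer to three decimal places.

2.667

E[min(T,4)] = Σ min(t,4)·P(T=t)
 = 2·8/15 + 3·4/15 + 4·2/15 + 4·1/15
 = 16/15 + 4/5 + 8/15 + 4/15
 = 8/3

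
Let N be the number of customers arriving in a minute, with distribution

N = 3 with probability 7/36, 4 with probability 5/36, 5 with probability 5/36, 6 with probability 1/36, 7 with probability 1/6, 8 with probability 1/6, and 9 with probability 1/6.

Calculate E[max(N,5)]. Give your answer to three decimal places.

6.528

E[max(N,5)] = Σ max(n,5)·P(N=n)
 = 5·7/36 + 5·5/36 + 5·5/36 + 6·1/36 + 7·1/6 + 8·1/6 + 9·1/6
 = 35/36 + 25/36 + 25/36 + 1/6 + 7/6 + 4/3 + 3/2
 = 235/36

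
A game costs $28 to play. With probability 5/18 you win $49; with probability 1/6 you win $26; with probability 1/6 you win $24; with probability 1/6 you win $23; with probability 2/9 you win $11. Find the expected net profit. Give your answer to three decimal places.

E[payout] = 49·5/18 + 26·1/6 + 24·1/6 + 23·1/6 + 11·2/9
 = 245/18 + 13/3 + 4 + 23/6 + 22/9
 = 254/9
Net = 254/9 - 28 = 2/9

0.222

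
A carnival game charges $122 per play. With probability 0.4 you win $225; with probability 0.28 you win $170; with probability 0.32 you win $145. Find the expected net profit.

62

E[payout] = 225·0.4 + 170·0.28 + 145·0.32
 = 90 + 47.6 + 46.4
 = 184
Net = 184 - 122 = 62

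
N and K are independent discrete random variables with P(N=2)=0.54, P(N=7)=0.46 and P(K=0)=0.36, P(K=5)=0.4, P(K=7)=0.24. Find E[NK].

15.824

E[NK] = Σ_n Σ_k nk · P(N=n)P(K=k)
 = 0·0.1944 + 10·0.216 + 14·0.1296 + 0·0.1656 + 35·0.184 + 49·0.1104
 = 0 + 2.16 + 1.8144 + 0 + 6.44 + 5.4096
 = 15.824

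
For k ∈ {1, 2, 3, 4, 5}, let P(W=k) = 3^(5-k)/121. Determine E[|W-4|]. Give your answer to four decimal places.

E[|W-4|] = Σ |w-4|·P(W=w)
 = 3·81/121 + 2·27/121 + 1·9/121 + 0·3/121 + 1·1/121
 = 243/121 + 54/121 + 9/121 + 0 + 1/121
 = 307/121

2.5372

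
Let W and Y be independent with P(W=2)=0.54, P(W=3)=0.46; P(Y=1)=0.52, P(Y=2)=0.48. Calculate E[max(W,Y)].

2.46

E[max(W,Y)] = Σ_w Σ_y max(w,y) · P(W=w)P(Y=y)
 = 2·0.2808 + 2·0.2592 + 3·0.2392 + 3·0.2208
 = 0.5616 + 0.5184 + 0.7176 + 0.6624
 = 2.46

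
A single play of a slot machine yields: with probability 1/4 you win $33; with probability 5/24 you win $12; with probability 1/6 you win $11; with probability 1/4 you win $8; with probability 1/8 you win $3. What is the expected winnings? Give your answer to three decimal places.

E[payout] = 33·1/4 + 12·5/24 + 11·1/6 + 8·1/4 + 3·1/8
 = 33/4 + 5/2 + 11/6 + 2 + 3/8
 = 359/24

14.958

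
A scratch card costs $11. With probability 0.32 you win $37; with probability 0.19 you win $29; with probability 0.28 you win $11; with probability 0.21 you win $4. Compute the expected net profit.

E[payout] = 37·0.32 + 29·0.19 + 11·0.28 + 4·0.21
 = 11.84 + 5.51 + 3.08 + 0.84
 = 21.27
Net = 21.27 - 11 = 10.27

10.27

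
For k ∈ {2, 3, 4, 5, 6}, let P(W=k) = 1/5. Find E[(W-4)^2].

E[(W-4)^2] = Σ (w-4)^2·P(W=w)
 = 4·1/5 + 1·1/5 + 0·1/5 + 1·1/5 + 4·1/5
 = 4/5 + 1/5 + 0 + 1/5 + 4/5
 = 2

2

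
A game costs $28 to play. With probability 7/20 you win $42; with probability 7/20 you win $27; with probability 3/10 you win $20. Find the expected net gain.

E[payout] = 42·7/20 + 27·7/20 + 20·3/10
 = 147/10 + 189/20 + 6
 = 603/20
Net = 603/20 - 28 = 43/20

2.15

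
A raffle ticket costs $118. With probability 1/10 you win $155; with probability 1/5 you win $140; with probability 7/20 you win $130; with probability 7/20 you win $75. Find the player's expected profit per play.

E[payout] = 155·1/10 + 140·1/5 + 130·7/20 + 75·7/20
 = 31/2 + 28 + 91/2 + 105/4
 = 461/4
Net = 461/4 - 118 = -11/4

-2.75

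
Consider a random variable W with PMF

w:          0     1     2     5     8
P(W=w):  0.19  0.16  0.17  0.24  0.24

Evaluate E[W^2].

E[W^2] = Σ w^2·P(W=w)
 = 0·0.19 + 1·0.16 + 4·0.17 + 25·0.24 + 64·0.24
 = 0 + 0.16 + 0.68 + 6 + 15.36
 = 22.2

22.2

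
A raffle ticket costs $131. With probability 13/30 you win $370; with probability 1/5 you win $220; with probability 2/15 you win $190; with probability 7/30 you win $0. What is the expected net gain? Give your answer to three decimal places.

98.667

E[payout] = 370·13/30 + 220·1/5 + 190·2/15 + 0·7/30
 = 481/3 + 44 + 76/3 + 0
 = 689/3
Net = 689/3 - 131 = 296/3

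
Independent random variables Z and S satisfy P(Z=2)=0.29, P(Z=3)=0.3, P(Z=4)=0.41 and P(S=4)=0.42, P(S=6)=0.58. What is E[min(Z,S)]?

E[min(Z,S)] = Σ_z Σ_s min(z,s) · P(Z=z)P(S=s)
 = 2·0.1218 + 2·0.1682 + 3·0.126 + 3·0.174 + 4·0.1722 + 4·0.2378
 = 0.2436 + 0.3364 + 0.378 + 0.522 + 0.6888 + 0.9512
 = 3.12

3.12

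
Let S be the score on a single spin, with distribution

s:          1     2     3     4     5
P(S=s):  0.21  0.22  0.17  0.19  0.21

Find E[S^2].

10.91

E[S^2] = Σ s^2·P(S=s)
 = 1·0.21 + 4·0.22 + 9·0.17 + 16·0.19 + 25·0.21
 = 0.21 + 0.88 + 1.53 + 3.04 + 5.25
 = 10.91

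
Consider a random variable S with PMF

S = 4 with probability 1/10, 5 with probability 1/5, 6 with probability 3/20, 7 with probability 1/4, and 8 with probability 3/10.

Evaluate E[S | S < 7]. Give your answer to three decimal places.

5.111

P(S < 7) = 1/10 + 1/5 + 3/20 = 9/20.
E[S | S < 7] = [4·1/10 + 5·1/5 + 6·3/20] / (9/20)
 = 23/10 / (9/20)
 = 46/9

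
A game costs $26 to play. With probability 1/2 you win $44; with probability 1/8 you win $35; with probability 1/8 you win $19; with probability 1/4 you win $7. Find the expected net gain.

E[payout] = 44·1/2 + 35·1/8 + 19·1/8 + 7·1/4
 = 22 + 35/8 + 19/8 + 7/4
 = 61/2
Net = 61/2 - 26 = 9/2

4.5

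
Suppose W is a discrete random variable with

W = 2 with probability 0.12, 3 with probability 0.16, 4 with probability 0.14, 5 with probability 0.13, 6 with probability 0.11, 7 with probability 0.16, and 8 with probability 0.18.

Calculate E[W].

5.15

E[W] = Σ w·P(W=w)
 = 2·0.12 + 3·0.16 + 4·0.14 + 5·0.13 + 6·0.11 + 7·0.16 + 8·0.18
 = 0.24 + 0.48 + 0.56 + 0.65 + 0.66 + 1.12 + 1.44
 = 5.15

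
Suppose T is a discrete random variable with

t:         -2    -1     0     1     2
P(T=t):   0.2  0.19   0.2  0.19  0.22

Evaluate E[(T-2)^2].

5.9

E[(T-2)^2] = Σ (t-2)^2·P(T=t)
 = 16·0.2 + 9·0.19 + 4·0.2 + 1·0.19 + 0·0.22
 = 3.2 + 1.71 + 0.8 + 0.19 + 0
 = 5.9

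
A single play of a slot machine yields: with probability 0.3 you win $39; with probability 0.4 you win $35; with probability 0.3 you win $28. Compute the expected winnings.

E[payout] = 39·0.3 + 35·0.4 + 28·0.3
 = 11.7 + 14 + 8.4
 = 34.1

34.1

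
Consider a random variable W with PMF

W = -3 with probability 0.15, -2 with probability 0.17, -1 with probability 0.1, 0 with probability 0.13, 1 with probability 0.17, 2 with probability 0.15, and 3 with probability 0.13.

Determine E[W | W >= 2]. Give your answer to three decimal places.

P(W >= 2) = 0.15 + 0.13 = 0.28.
E[W | W >= 2] = [2·0.15 + 3·0.13] / 0.28
 = 0.69 / 0.28
 = 69/28

2.464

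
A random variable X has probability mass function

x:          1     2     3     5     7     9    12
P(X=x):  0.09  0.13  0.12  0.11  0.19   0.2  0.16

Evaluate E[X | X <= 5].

2.8

P(X <= 5) = 0.09 + 0.13 + 0.12 + 0.11 = 0.45.
E[X | X <= 5] = [1·0.09 + 2·0.13 + 3·0.12 + 5·0.11] / 0.45
 = 1.26 / 0.45
 = 14/5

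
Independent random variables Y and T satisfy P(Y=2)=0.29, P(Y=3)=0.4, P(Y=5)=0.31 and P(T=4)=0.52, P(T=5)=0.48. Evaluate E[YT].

14.9184

E[YT] = Σ_y Σ_t yt · P(Y=y)P(T=t)
 = 8·0.1508 + 10·0.1392 + 12·0.208 + 15·0.192 + 20·0.1612 + 25·0.1488
 = 1.2064 + 1.392 + 2.496 + 2.88 + 3.224 + 3.72
 = 14.9184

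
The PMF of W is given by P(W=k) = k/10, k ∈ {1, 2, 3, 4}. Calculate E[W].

E[W] = Σ w·P(W=w)
 = 1·1/10 + 2·1/5 + 3·3/10 + 4·2/5
 = 1/10 + 2/5 + 9/10 + 8/5
 = 3

3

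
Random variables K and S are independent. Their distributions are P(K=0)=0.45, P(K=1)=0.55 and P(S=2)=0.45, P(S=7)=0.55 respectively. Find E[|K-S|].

4.2

E[|K-S|] = Σ_k Σ_s |k-s| · P(K=k)P(S=s)
 = 2·0.2025 + 7·0.2475 + 1·0.2475 + 6·0.3025
 = 0.405 + 1.7325 + 0.2475 + 1.815
 = 4.2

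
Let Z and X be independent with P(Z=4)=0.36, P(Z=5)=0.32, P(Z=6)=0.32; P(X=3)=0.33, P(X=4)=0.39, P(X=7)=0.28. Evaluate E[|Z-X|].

E[|Z-X|] = Σ_z Σ_x |z-x| · P(Z=z)P(X=x)
 = 1·0.1188 + 0·0.1404 + 3·0.1008 + 2·0.1056 + 1·0.1248 + 2·0.0896 + 3·0.1056 + 2·0.1248 + 1·0.0896
 = 0.1188 + 0 + 0.3024 + 0.2112 + 0.1248 + 0.1792 + 0.3168 + 0.2496 + 0.0896
 = 1.5924

1.5924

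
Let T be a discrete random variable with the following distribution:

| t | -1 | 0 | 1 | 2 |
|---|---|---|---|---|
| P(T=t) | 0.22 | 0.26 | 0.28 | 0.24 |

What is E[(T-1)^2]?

1.38

E[(T-1)^2] = Σ (t-1)^2·P(T=t)
 = 4·0.22 + 1·0.26 + 0·0.28 + 1·0.24
 = 0.88 + 0.26 + 0 + 0.24
 = 1.38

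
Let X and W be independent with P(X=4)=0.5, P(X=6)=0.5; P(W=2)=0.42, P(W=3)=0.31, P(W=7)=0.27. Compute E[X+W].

E[X+W] = Σ_x Σ_w (x+w) · P(X=x)P(W=w)
 = 6·0.21 + 7·0.155 + 11·0.135 + 8·0.21 + 9·0.155 + 13·0.135
 = 1.26 + 1.085 + 1.485 + 1.68 + 1.395 + 1.755
 = 8.66

8.66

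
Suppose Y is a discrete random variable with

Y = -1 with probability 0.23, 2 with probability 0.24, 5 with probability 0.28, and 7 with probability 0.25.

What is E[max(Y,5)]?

E[max(Y,5)] = Σ max(y,5)·P(Y=y)
 = 5·0.23 + 5·0.24 + 5·0.28 + 7·0.25
 = 1.15 + 1.2 + 1.4 + 1.75
 = 5.5

5.5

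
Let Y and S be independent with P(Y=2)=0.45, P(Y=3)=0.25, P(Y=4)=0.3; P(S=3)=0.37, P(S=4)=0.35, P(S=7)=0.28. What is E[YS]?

E[YS] = Σ_y Σ_s ys · P(Y=y)P(S=s)
 = 6·0.1665 + 8·0.1575 + 14·0.126 + 9·0.0925 + 12·0.0875 + 21·0.07 + 12·0.111 + 16·0.105 + 28·0.084
 = 0.999 + 1.26 + 1.764 + 0.8325 + 1.05 + 1.47 + 1.332 + 1.68 + 2.352
 = 12.7395

12.7395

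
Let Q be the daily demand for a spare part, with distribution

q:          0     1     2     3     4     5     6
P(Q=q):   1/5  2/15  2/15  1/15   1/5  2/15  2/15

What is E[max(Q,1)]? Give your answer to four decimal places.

3.0667

E[max(Q,1)] = Σ max(q,1)·P(Q=q)
 = 1·1/5 + 1·2/15 + 2·2/15 + 3·1/15 + 4·1/5 + 5·2/15 + 6·2/15
 = 1/5 + 2/15 + 4/15 + 1/5 + 4/5 + 2/3 + 4/5
 = 46/15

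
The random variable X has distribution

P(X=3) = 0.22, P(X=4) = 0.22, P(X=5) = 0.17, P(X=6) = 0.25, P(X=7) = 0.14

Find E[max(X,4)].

E[max(X,4)] = Σ max(x,4)·P(X=x)
 = 4·0.22 + 4·0.22 + 5·0.17 + 6·0.25 + 7·0.14
 = 0.88 + 0.88 + 0.85 + 1.5 + 0.98
 = 5.09

5.09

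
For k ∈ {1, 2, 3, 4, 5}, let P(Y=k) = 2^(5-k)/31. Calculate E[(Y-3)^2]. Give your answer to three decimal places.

2.516

E[(Y-3)^2] = Σ (y-3)^2·P(Y=y)
 = 4·16/31 + 1·8/31 + 0·4/31 + 1·2/31 + 4·1/31
 = 64/31 + 8/31 + 0 + 2/31 + 4/31
 = 78/31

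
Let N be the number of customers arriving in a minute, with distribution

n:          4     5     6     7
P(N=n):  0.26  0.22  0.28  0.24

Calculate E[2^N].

E[2^N] = Σ 2^n·P(N=n)
 = 16·0.26 + 32·0.22 + 64·0.28 + 128·0.24
 = 4.16 + 7.04 + 17.92 + 30.72
 = 59.84

59.84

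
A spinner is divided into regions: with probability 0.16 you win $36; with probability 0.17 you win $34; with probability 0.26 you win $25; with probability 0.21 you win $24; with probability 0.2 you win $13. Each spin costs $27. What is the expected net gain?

-1.32

E[payout] = 36·0.16 + 34·0.17 + 25·0.26 + 24·0.21 + 13·0.2
 = 5.76 + 5.78 + 6.5 + 5.04 + 2.6
 = 25.68
Net = 25.68 - 27 = -1.32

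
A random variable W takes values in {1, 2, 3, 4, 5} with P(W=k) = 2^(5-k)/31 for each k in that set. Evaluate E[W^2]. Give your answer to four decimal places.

4.5484

E[W^2] = Σ w^2·P(W=w)
 = 1·16/31 + 4·8/31 + 9·4/31 + 16·2/31 + 25·1/31
 = 16/31 + 32/31 + 36/31 + 32/31 + 25/31
 = 141/31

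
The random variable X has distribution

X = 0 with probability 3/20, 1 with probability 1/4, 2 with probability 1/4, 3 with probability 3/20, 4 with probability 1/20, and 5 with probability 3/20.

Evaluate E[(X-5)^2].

E[(X-5)^2] = Σ (x-5)^2·P(X=x)
 = 25·3/20 + 16·1/4 + 9·1/4 + 4·3/20 + 1·1/20 + 0·3/20
 = 15/4 + 4 + 9/4 + 3/5 + 1/20 + 0
 = 213/20

10.65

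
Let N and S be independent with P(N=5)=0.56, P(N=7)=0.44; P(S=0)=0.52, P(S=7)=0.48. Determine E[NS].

E[NS] = Σ_n Σ_s ns · P(N=n)P(S=s)
 = 0·0.2912 + 35·0.2688 + 0·0.2288 + 49·0.2112
 = 0 + 9.408 + 0 + 10.3488
 = 19.7568

19.7568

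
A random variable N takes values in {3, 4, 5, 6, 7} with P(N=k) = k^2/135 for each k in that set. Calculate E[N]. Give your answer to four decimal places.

E[N] = Σ n·P(N=n)
 = 3·1/15 + 4·16/135 + 5·5/27 + 6·4/15 + 7·49/135
 = 1/5 + 64/135 + 25/27 + 8/5 + 343/135
 = 155/27

5.7407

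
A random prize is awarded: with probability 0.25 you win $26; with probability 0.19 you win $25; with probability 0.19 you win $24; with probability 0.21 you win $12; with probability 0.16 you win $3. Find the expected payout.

18.81

E[payout] = 26·0.25 + 25·0.19 + 24·0.19 + 12·0.21 + 3·0.16
 = 6.5 + 4.75 + 4.56 + 2.52 + 0.48
 = 18.81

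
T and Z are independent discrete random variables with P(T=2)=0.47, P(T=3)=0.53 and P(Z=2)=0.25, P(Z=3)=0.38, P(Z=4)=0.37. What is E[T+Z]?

E[T+Z] = Σ_t Σ_z (t+z) · P(T=t)P(Z=z)
 = 4·0.1175 + 5·0.1786 + 6·0.1739 + 5·0.1325 + 6·0.2014 + 7·0.1961
 = 0.47 + 0.893 + 1.0434 + 0.6625 + 1.2084 + 1.3727
 = 5.65

5.65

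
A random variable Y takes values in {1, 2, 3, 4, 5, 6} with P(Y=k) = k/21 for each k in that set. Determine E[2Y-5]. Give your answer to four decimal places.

E[2Y-5] = Σ (2y-5)·P(Y=y)
 = (-3)·1/21 + (-1)·2/21 + 1·1/7 + 3·4/21 + 5·5/21 + 7·2/7
 = (-1/7) + (-2/21) + 1/7 + 4/7 + 25/21 + 2
 = 11/3

3.6667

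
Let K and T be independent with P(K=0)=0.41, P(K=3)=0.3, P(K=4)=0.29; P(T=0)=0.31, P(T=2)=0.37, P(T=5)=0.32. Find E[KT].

4.8204

E[KT] = Σ_k Σ_t kt · P(K=k)P(T=t)
 = 0·0.1271 + 0·0.1517 + 0·0.1312 + 0·0.093 + 6·0.111 + 15·0.096 + 0·0.0899 + 8·0.1073 + 20·0.0928
 = 0 + 0 + 0 + 0 + 0.666 + 1.44 + 0 + 0.8584 + 1.856
 = 4.8204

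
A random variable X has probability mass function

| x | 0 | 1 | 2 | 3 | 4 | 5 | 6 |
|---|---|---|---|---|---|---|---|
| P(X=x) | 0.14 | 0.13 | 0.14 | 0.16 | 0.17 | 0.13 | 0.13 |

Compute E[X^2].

12.78

E[X^2] = Σ x^2·P(X=x)
 = 0·0.14 + 1·0.13 + 4·0.14 + 9·0.16 + 16·0.17 + 25·0.13 + 36·0.13
 = 0 + 0.13 + 0.56 + 1.44 + 2.72 + 3.25 + 4.68
 = 12.78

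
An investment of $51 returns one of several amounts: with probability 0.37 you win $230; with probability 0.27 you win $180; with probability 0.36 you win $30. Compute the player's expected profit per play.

93.5

E[payout] = 230·0.37 + 180·0.27 + 30·0.36
 = 85.1 + 48.6 + 10.8
 = 144.5
Net = 144.5 - 51 = 93.5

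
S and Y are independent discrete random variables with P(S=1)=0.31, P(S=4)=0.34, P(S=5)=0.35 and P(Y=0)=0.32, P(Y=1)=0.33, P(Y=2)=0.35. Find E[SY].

E[SY] = Σ_s Σ_y sy · P(S=s)P(Y=y)
 = 0·0.0992 + 1·0.1023 + 2·0.1085 + 0·0.1088 + 4·0.1122 + 8·0.119 + 0·0.112 + 5·0.1155 + 10·0.1225
 = 0 + 0.1023 + 0.217 + 0 + 0.4488 + 0.952 + 0 + 0.5775 + 1.225
 = 3.5226

3.5226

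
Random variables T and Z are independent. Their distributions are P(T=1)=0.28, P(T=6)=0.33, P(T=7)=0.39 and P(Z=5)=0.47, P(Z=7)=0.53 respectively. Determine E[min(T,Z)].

E[min(T,Z)] = Σ_t Σ_z min(t,z) · P(T=t)P(Z=z)
 = 1·0.1316 + 1·0.1484 + 5·0.1551 + 6·0.1749 + 5·0.1833 + 7·0.2067
 = 0.1316 + 0.1484 + 0.7755 + 1.0494 + 0.9165 + 1.4469
 = 4.4683

4.4683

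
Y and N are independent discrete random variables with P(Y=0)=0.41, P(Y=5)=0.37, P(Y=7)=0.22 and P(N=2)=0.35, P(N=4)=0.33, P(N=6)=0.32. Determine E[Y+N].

7.33

E[Y+N] = Σ_y Σ_n (y+n) · P(Y=y)P(N=n)
 = 2·0.1435 + 4·0.1353 + 6·0.1312 + 7·0.1295 + 9·0.1221 + 11·0.1184 + 9·0.077 + 11·0.0726 + 13·0.0704
 = 0.287 + 0.5412 + 0.7872 + 0.9065 + 1.0989 + 1.3024 + 0.693 + 0.7986 + 0.9152
 = 7.33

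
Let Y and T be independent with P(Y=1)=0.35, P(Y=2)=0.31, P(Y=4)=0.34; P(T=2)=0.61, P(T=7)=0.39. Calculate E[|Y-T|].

2.4496

E[|Y-T|] = Σ_y Σ_t |y-t| · P(Y=y)P(T=t)
 = 1·0.2135 + 6·0.1365 + 0·0.1891 + 5·0.1209 + 2·0.2074 + 3·0.1326
 = 0.2135 + 0.819 + 0 + 0.6045 + 0.4148 + 0.3978
 = 2.4496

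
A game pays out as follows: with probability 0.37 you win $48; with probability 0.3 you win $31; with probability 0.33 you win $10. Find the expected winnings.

30.36

E[payout] = 48·0.37 + 31·0.3 + 10·0.33
 = 17.76 + 9.3 + 3.3
 = 30.36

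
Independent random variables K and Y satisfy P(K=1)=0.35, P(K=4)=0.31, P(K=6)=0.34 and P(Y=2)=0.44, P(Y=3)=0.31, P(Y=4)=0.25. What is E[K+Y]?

E[K+Y] = Σ_k Σ_y (k+y) · P(K=k)P(Y=y)
 = 3·0.154 + 4·0.1085 + 5·0.0875 + 6·0.1364 + 7·0.0961 + 8·0.0775 + 8·0.1496 + 9·0.1054 + 10·0.085
 = 0.462 + 0.434 + 0.4375 + 0.8184 + 0.6727 + 0.62 + 1.1968 + 0.9486 + 0.85
 = 6.44

6.44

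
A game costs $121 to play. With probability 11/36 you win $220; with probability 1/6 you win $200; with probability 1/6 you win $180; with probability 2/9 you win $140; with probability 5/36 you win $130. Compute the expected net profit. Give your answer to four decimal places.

58.7222

E[payout] = 220·11/36 + 200·1/6 + 180·1/6 + 140·2/9 + 130·5/36
 = 605/9 + 100/3 + 30 + 280/9 + 325/18
 = 3235/18
Net = 3235/18 - 121 = 1057/18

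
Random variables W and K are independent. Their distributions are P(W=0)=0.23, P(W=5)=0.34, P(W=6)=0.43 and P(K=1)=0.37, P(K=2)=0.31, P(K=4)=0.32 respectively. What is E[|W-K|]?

E[|W-K|] = Σ_w Σ_k |w-k| · P(W=w)P(K=k)
 = 1·0.0851 + 2·0.0713 + 4·0.0736 + 4·0.1258 + 3·0.1054 + 1·0.1088 + 5·0.1591 + 4·0.1333 + 2·0.1376
 = 0.0851 + 0.1426 + 0.2944 + 0.5032 + 0.3162 + 0.1088 + 0.7955 + 0.5332 + 0.2752
 = 3.0542

3.0542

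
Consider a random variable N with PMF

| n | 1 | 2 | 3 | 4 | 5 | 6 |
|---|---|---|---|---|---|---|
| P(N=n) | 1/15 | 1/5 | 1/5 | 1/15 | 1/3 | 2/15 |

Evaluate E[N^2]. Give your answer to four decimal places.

E[N^2] = Σ n^2·P(N=n)
 = 1·1/15 + 4·1/5 + 9·1/5 + 16·1/15 + 25·1/3 + 36·2/15
 = 1/15 + 4/5 + 9/5 + 16/15 + 25/3 + 24/5
 = 253/15

16.8667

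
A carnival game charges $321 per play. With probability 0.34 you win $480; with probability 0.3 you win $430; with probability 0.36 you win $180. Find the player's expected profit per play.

E[payout] = 480·0.34 + 430·0.3 + 180·0.36
 = 163.2 + 129 + 64.8
 = 357
Net = 357 - 321 = 36

36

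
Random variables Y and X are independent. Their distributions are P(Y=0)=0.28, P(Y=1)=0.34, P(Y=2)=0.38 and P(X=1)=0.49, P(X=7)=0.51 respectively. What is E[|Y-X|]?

E[|Y-X|] = Σ_y Σ_x |y-x| · P(Y=y)P(X=x)
 = 1·0.1372 + 7·0.1428 + 0·0.1666 + 6·0.1734 + 1·0.1862 + 5·0.1938
 = 0.1372 + 0.9996 + 0 + 1.0404 + 0.1862 + 0.969
 = 3.3324

3.3324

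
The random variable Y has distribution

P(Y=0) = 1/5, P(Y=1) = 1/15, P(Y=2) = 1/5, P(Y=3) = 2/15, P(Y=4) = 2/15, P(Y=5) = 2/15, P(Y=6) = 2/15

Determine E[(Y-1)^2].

E[(Y-1)^2] = Σ (y-1)^2·P(Y=y)
 = 1·1/5 + 0·1/15 + 1·1/5 + 4·2/15 + 9·2/15 + 16·2/15 + 25·2/15
 = 1/5 + 0 + 1/5 + 8/15 + 6/5 + 32/15 + 10/3
 = 38/5

7.6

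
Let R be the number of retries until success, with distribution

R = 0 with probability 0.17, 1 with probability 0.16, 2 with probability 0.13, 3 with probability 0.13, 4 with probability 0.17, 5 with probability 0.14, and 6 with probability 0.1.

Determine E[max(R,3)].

3.75

E[max(R,3)] = Σ max(r,3)·P(R=r)
 = 3·0.17 + 3·0.16 + 3·0.13 + 3·0.13 + 4·0.17 + 5·0.14 + 6·0.1
 = 0.51 + 0.48 + 0.39 + 0.39 + 0.68 + 0.7 + 0.6
 = 3.75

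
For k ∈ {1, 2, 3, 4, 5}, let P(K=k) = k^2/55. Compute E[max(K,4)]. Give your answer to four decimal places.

E[max(K,4)] = Σ max(k,4)·P(K=k)
 = 4·1/55 + 4·4/55 + 4·9/55 + 4·16/55 + 5·5/11
 = 4/55 + 16/55 + 36/55 + 64/55 + 25/11
 = 49/11

4.4545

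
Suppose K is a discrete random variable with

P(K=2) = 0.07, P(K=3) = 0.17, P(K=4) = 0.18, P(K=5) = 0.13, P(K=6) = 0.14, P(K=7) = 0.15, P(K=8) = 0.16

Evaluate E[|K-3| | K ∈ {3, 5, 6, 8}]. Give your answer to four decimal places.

2.4667

P(K ∈ {3, 5, 6, 8}) = 0.17 + 0.13 + 0.14 + 0.16 = 0.6.
E[|K-3| | K ∈ {3, 5, 6, 8}] = [0·0.17 + 2·0.13 + 3·0.14 + 5·0.16] / 0.6
 = 1.48 / 0.6
 = 37/15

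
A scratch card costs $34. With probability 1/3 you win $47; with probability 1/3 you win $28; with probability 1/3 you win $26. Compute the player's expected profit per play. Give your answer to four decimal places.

-0.3333

E[payout] = 47·1/3 + 28·1/3 + 26·1/3
 = 47/3 + 28/3 + 26/3
 = 101/3
Net = 101/3 - 34 = -1/3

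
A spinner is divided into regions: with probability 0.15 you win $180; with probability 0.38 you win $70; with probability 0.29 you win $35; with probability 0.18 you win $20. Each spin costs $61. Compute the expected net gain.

6.35

E[payout] = 180·0.15 + 70·0.38 + 35·0.29 + 20·0.18
 = 27 + 26.6 + 10.15 + 3.6
 = 67.35
Net = 67.35 - 61 = 6.35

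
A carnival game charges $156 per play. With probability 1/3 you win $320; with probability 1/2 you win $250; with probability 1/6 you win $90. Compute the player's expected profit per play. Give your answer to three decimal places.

90.667

E[payout] = 320·1/3 + 250·1/2 + 90·1/6
 = 320/3 + 125 + 15
 = 740/3
Net = 740/3 - 156 = 272/3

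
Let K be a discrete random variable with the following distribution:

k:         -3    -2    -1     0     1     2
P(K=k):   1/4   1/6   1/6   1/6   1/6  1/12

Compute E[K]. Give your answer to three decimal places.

E[K] = Σ k·P(K=k)
 = (-3)·1/4 + (-2)·1/6 + (-1)·1/6 + 0·1/6 + 1·1/6 + 2·1/12
 = (-3/4) + (-1/3) + (-1/6) + 0 + 1/6 + 1/6
 = -11/12

-0.917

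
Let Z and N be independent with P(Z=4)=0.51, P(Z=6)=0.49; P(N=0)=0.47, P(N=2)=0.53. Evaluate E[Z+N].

6.04

E[Z+N] = Σ_z Σ_n (z+n) · P(Z=z)P(N=n)
 = 4·0.2397 + 6·0.2703 + 6·0.2303 + 8·0.2597
 = 0.9588 + 1.6218 + 1.3818 + 2.0776
 = 6.04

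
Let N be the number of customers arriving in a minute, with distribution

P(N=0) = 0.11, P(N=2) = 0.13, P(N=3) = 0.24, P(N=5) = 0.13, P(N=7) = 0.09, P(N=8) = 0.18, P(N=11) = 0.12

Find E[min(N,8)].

4.66

E[min(N,8)] = Σ min(n,8)·P(N=n)
 = 0·0.11 + 2·0.13 + 3·0.24 + 5·0.13 + 7·0.09 + 8·0.18 + 8·0.12
 = 0 + 0.26 + 0.72 + 0.65 + 0.63 + 1.44 + 0.96
 = 4.66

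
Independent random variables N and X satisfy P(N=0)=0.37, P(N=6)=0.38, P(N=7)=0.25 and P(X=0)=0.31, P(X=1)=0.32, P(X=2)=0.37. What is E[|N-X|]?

3.7544

E[|N-X|] = Σ_n Σ_x |n-x| · P(N=n)P(X=x)
 = 0·0.1147 + 1·0.1184 + 2·0.1369 + 6·0.1178 + 5·0.1216 + 4·0.1406 + 7·0.0775 + 6·0.08 + 5·0.0925
 = 0 + 0.1184 + 0.2738 + 0.7068 + 0.608 + 0.5624 + 0.5425 + 0.48 + 0.4625
 = 3.7544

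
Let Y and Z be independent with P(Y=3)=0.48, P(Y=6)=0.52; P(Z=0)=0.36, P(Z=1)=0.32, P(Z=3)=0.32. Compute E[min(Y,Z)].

1.28

E[min(Y,Z)] = Σ_y Σ_z min(y,z) · P(Y=y)P(Z=z)
 = 0·0.1728 + 1·0.1536 + 3·0.1536 + 0·0.1872 + 1·0.1664 + 3·0.1664
 = 0 + 0.1536 + 0.4608 + 0 + 0.1664 + 0.4992
 = 1.28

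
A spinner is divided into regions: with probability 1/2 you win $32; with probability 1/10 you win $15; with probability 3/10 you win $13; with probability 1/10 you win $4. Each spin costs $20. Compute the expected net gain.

E[payout] = 32·1/2 + 15·1/10 + 13·3/10 + 4·1/10
 = 16 + 3/2 + 39/10 + 2/5
 = 109/5
Net = 109/5 - 20 = 9/5

1.8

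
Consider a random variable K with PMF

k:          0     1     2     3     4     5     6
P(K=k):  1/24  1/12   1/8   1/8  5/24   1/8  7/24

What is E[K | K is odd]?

3.25

P(K is odd) = 1/12 + 1/8 + 1/8 = 1/3.
E[K | K is odd] = [1·1/12 + 3·1/8 + 5·1/8] / (1/3)
 = 13/12 / (1/3)
 = 13/4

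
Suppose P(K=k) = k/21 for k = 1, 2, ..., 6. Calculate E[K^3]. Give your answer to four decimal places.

108.3333

E[K^3] = Σ k^3·P(K=k)
 = 1·1/21 + 8·2/21 + 27·1/7 + 64·4/21 + 125·5/21 + 216·2/7
 = 1/21 + 16/21 + 27/7 + 256/21 + 625/21 + 432/7
 = 325/3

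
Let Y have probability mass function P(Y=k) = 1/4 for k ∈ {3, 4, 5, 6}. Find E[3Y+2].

E[3Y+2] = Σ (3y+2)·P(Y=y)
 = 11·1/4 + 14·1/4 + 17·1/4 + 20·1/4
 = 11/4 + 7/2 + 17/4 + 5
 = 31/2

15.5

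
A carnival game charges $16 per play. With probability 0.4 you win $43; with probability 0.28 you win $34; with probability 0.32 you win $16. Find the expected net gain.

15.84

E[payout] = 43·0.4 + 34·0.28 + 16·0.32
 = 17.2 + 9.52 + 5.12
 = 31.84
Net = 31.84 - 16 = 15.84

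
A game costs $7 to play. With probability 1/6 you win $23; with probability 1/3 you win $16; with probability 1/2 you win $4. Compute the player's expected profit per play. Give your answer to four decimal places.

E[payout] = 23·1/6 + 16·1/3 + 4·1/2
 = 23/6 + 16/3 + 2
 = 67/6
Net = 67/6 - 7 = 25/6

4.1667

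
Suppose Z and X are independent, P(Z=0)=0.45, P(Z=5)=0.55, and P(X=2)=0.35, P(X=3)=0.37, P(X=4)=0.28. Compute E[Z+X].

E[Z+X] = Σ_z Σ_x (z+x) · P(Z=z)P(X=x)
 = 2·0.1575 + 3·0.1665 + 4·0.126 + 7·0.1925 + 8·0.2035 + 9·0.154
 = 0.315 + 0.4995 + 0.504 + 1.3475 + 1.628 + 1.386
 = 5.68

5.68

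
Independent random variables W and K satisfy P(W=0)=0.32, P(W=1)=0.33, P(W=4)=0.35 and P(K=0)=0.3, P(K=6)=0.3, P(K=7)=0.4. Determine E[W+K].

6.33

E[W+K] = Σ_w Σ_k (w+k) · P(W=w)P(K=k)
 = 0·0.096 + 6·0.096 + 7·0.128 + 1·0.099 + 7·0.099 + 8·0.132 + 4·0.105 + 10·0.105 + 11·0.14
 = 0 + 0.576 + 0.896 + 0.099 + 0.693 + 1.056 + 0.42 + 1.05 + 1.54
 = 6.33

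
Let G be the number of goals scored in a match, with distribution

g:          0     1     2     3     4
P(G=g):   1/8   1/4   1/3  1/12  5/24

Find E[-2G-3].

-7

E[-2G-3] = Σ (-2g-3)·P(G=g)
 = (-3)·1/8 + (-5)·1/4 + (-7)·1/3 + (-9)·1/12 + (-11)·5/24
 = (-3/8) + (-5/4) + (-7/3) + (-3/4) + (-55/24)
 = -7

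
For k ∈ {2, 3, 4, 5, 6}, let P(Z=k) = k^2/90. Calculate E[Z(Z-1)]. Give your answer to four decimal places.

E[Z(Z-1)] = Σ z(z-1)·P(Z=z)
 = 2·2/45 + 6·1/10 + 12·8/45 + 20·5/18 + 30·2/5
 = 4/45 + 3/5 + 32/15 + 50/9 + 12
 = 917/45

20.3778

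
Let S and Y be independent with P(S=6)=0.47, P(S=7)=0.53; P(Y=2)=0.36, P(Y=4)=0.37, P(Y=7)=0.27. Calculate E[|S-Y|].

2.6938

E[|S-Y|] = Σ_s Σ_y |s-y| · P(S=s)P(Y=y)
 = 4·0.1692 + 2·0.1739 + 1·0.1269 + 5·0.1908 + 3·0.1961 + 0·0.1431
 = 0.6768 + 0.3478 + 0.1269 + 0.954 + 0.5883 + 0
 = 2.6938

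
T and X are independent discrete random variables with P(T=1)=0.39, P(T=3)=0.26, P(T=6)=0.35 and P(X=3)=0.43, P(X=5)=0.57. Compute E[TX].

13.5378

E[TX] = Σ_t Σ_x tx · P(T=t)P(X=x)
 = 3·0.1677 + 5·0.2223 + 9·0.1118 + 15·0.1482 + 18·0.1505 + 30·0.1995
 = 0.5031 + 1.1115 + 1.0062 + 2.223 + 2.709 + 5.985
 = 13.5378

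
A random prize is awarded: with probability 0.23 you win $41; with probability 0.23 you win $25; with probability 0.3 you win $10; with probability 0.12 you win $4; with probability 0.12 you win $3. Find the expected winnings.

19.02

E[payout] = 41·0.23 + 25·0.23 + 10·0.3 + 4·0.12 + 3·0.12
 = 9.43 + 5.75 + 3 + 0.48 + 0.36
 = 19.02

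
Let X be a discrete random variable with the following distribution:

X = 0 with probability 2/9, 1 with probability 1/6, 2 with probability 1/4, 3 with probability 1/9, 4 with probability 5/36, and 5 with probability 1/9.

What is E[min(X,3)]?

E[min(X,3)] = Σ min(x,3)·P(X=x)
 = 0·2/9 + 1·1/6 + 2·1/4 + 3·1/9 + 3·5/36 + 3·1/9
 = 0 + 1/6 + 1/2 + 1/3 + 5/12 + 1/3
 = 7/4

1.75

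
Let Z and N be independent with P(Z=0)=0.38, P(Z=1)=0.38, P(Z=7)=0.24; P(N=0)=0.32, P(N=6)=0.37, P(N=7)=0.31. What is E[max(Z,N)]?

5.138

E[max(Z,N)] = Σ_z Σ_n max(z,n) · P(Z=z)P(N=n)
 = 0·0.1216 + 6·0.1406 + 7·0.1178 + 1·0.1216 + 6·0.1406 + 7·0.1178 + 7·0.0768 + 7·0.0888 + 7·0.0744
 = 0 + 0.8436 + 0.8246 + 0.1216 + 0.8436 + 0.8246 + 0.5376 + 0.6216 + 0.5208
 = 5.138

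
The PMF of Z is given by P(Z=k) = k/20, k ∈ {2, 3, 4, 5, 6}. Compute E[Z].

4.5

E[Z] = Σ z·P(Z=z)
 = 2·1/10 + 3·3/20 + 4·1/5 + 5·1/4 + 6·3/10
 = 1/5 + 9/20 + 4/5 + 5/4 + 9/5
 = 9/2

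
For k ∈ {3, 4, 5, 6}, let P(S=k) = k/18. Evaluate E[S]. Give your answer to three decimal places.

E[S] = Σ s·P(S=s)
 = 3·1/6 + 4·2/9 + 5·5/18 + 6·1/3
 = 1/2 + 8/9 + 25/18 + 2
 = 43/9

4.778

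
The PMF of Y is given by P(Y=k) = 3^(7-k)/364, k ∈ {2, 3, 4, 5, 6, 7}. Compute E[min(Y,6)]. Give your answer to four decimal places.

E[min(Y,6)] = Σ min(y,6)·P(Y=y)
 = 2·243/364 + 3·81/364 + 4·27/364 + 5·9/364 + 6·3/364 + 6·1/364
 = 243/182 + 243/364 + 27/91 + 45/364 + 9/182 + 3/182
 = 453/182

2.4890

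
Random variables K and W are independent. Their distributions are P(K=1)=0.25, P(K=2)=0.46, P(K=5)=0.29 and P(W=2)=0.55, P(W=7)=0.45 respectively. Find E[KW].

11.135

E[KW] = Σ_k Σ_w kw · P(K=k)P(W=w)
 = 2·0.1375 + 7·0.1125 + 4·0.253 + 14·0.207 + 10·0.1595 + 35·0.1305
 = 0.275 + 0.7875 + 1.012 + 2.898 + 1.595 + 4.5675
 = 11.135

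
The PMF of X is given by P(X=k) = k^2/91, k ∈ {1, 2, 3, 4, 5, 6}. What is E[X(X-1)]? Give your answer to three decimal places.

20.154

E[X(X-1)] = Σ x(x-1)·P(X=x)
 = 0·1/91 + 2·4/91 + 6·9/91 + 12·16/91 + 20·25/91 + 30·36/91
 = 0 + 8/91 + 54/91 + 192/91 + 500/91 + 1080/91
 = 262/13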